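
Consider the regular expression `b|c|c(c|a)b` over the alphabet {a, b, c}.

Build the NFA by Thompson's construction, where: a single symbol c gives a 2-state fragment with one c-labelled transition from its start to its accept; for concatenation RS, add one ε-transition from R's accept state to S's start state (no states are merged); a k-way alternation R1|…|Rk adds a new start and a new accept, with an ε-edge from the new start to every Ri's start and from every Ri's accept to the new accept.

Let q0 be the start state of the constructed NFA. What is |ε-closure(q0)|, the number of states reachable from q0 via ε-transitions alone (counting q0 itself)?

4

Compute the ε-closure size of each fragment's start state recursively; a symbol fragment's start has no outgoing ε-edge, so its closure is just itself (size 1).
  c|a → new start ε-reaches every alternative's start; none of them accept ε, so the new accept is not reached: C = 1 + 1 + 1 = 3
  c(c|a)b → same as the first factor's closure: C = 1
  b|c|c(c|a)b → C = 1 + 1 + 1 + 1 = 4 (the new accept is not ε-reachable since no branch accepts ε)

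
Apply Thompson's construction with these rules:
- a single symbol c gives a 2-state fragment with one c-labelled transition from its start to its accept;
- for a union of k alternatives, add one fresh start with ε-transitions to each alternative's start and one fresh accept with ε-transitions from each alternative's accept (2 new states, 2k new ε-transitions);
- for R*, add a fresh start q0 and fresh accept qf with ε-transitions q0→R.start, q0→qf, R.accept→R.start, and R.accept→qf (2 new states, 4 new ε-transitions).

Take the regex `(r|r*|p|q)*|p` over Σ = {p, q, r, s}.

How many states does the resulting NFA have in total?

Bottom-up over the parse tree:
Each of the 5 symbol leaves contributes a 2-state fragment.
  r* — 4 states
  r|r*|p|q — 12 states
  (r|r*|p|q)* — 14 states
  (r|r*|p|q)*|p — 18 states

18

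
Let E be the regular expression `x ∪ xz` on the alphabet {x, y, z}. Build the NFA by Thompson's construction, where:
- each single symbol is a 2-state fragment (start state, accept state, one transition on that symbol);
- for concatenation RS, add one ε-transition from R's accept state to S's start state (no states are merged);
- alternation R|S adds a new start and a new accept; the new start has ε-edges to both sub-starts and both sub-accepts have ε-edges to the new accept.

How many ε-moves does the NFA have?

5

Recursing over subexpressions:
Each of the 3 symbol leaves contributes 0 ε-transitions.
  xz → 1 ε-transition
  x ∪ xz → 5 ε-transitions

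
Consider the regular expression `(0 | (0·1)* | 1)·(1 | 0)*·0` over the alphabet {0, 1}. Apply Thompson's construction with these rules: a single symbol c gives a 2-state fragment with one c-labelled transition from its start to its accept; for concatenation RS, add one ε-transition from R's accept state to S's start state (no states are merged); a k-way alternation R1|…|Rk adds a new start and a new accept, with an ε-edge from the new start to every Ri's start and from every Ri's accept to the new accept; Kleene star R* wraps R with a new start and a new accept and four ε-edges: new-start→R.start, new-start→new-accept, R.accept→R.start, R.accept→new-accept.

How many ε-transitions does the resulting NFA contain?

Per subexpression:
Each of the 7 symbol leaves contributes 0 ε-transitions.
  0·1 = 1 ε-transition
  (0·1)* = 5 ε-transitions
  0 | (0·1)* | 1 = 11 ε-transitions
  1 | 0 = 4 ε-transitions
  (1 | 0)* = 8 ε-transitions
  (0 | (0·1)* | 1)·(1 | 0)*·0 = 21 ε-transitions

21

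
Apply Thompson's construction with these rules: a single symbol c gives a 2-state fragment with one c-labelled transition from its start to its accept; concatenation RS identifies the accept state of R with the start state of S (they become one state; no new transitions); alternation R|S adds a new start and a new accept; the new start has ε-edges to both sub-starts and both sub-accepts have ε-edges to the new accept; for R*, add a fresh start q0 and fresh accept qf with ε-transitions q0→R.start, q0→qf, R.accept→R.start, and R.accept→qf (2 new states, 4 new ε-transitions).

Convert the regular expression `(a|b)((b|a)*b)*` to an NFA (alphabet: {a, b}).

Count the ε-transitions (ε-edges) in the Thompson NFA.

Per subexpression:
Each of the 5 symbol leaves contributes 0 ε-transitions.
  a|b = 4 ε-transitions
  b|a = 4 ε-transitions
  (b|a)* = 8 ε-transitions
  (b|a)*b = 8 ε-transitions
  ((b|a)*b)* = 12 ε-transitions
  (a|b)((b|a)*b)* = 16 ε-transitions

16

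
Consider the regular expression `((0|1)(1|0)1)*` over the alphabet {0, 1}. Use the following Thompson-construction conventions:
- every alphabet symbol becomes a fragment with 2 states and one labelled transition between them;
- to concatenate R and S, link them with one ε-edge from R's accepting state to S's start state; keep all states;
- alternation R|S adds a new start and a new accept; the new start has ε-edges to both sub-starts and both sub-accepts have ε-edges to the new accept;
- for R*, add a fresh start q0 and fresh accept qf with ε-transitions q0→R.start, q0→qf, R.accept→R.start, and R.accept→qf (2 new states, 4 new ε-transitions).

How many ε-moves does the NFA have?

14

Per subexpression:
Each of the 5 symbol leaves contributes 0 ε-transitions.
  0|1 → 4 ε-transitions
  1|0 → 4 ε-transitions
  (0|1)(1|0)1 → 10 ε-transitions
  ((0|1)(1|0)1)* → 14 ε-transitions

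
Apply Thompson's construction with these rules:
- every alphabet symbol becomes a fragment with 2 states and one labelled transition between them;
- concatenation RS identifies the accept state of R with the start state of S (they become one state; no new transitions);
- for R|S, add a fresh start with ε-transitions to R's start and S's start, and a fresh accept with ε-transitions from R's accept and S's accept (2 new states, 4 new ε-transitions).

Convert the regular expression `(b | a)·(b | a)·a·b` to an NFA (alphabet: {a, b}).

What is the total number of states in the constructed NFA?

13

Bottom-up over the parse tree:
Each of the 6 symbol leaves contributes a 2-state fragment.
  b | a → 6 states
  b | a → 6 states
  (b | a)·(b | a)·a·b → 13 states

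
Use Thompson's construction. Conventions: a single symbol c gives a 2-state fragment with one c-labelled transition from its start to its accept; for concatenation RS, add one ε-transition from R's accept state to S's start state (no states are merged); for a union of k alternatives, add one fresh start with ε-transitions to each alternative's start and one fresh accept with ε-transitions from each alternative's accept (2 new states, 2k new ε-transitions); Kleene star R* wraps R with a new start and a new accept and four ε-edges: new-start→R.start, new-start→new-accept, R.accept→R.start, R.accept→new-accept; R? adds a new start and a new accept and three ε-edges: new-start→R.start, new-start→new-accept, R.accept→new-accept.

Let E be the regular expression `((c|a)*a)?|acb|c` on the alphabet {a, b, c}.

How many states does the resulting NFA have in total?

22

Bottom-up over the parse tree:
Each of the 7 symbol leaves contributes a 2-state fragment.
  c|a = 6 states
  (c|a)* = 8 states
  (c|a)*a = 10 states
  ((c|a)*a)? = 12 states
  acb = 6 states
  ((c|a)*a)?|acb|c = 22 states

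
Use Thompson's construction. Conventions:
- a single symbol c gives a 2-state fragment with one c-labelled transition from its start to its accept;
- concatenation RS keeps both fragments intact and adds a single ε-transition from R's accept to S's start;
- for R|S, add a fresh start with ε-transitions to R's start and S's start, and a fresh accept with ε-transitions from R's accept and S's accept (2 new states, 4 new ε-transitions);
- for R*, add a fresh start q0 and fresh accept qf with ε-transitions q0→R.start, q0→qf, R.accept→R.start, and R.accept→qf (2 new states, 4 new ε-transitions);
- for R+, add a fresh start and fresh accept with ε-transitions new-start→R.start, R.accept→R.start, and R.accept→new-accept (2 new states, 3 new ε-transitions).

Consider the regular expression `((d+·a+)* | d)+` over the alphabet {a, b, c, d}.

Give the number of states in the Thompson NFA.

Recursing over subexpressions:
Each of the 3 symbol leaves contributes a 2-state fragment.
  d+ — 4 states
  a+ — 4 states
  d+·a+ — 8 states
  (d+·a+)* — 10 states
  (d+·a+)* | d — 14 states
  ((d+·a+)* | d)+ — 16 states

16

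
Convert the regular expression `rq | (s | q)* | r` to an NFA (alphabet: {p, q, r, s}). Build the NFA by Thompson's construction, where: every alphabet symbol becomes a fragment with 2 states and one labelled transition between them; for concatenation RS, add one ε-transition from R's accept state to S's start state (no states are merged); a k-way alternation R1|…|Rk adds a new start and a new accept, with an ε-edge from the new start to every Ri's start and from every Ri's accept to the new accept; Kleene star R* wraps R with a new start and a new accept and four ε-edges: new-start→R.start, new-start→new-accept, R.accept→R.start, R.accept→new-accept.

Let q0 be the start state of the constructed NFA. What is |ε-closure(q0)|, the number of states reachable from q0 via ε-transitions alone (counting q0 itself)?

9

Work bottom-up. For each fragment F, track |ε-closure(F.start)| and whether F's accept lies in that closure (i.e. whether F accepts ε). A single-symbol fragment has closure size 1 and does not accept ε.
  rq → |closure| equals the left operand's closure size = 1 (its accept is not ε-reachable, so the closure stops there)
  s | q → new start ε-reaches every alternative's start; none of them accept ε, so the new accept is not reached: |closure| = 1 + 1 + 1 = 3
  (s | q)* → new start has ε-edges to the inner start and to the new accept, so |closure| = 2 + 3 = 5
  rq | (s | q)* | r → |closure| = 1 (new start) + (1 + 5 + 1) + 1 (new accept, since some branch ε-reaches its own accept) = 9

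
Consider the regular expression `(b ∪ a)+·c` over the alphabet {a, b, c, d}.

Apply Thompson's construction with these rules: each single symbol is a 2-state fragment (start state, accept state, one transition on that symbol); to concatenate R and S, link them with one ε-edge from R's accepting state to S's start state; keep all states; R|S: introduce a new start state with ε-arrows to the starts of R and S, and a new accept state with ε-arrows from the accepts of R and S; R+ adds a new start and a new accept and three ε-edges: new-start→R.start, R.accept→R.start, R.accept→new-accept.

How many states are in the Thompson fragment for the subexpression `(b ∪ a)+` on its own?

8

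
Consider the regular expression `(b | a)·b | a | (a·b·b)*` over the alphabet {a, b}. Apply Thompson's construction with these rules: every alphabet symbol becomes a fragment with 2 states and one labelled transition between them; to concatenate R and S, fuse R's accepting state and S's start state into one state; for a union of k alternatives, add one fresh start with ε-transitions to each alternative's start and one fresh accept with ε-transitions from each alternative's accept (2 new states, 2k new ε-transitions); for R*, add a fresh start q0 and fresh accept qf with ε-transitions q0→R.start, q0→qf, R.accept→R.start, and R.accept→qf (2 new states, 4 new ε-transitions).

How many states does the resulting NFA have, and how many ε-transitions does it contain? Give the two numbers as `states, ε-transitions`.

17, 14

Building bottom-up:
Each of the 7 symbol leaves contributes 2 states and 0 ε-transitions.
  b | a → 6 states, 4 ε-transitions
  (b | a)·b → 7 states, 4 ε-transitions
  a·b·b → 4 states, 0 ε-transitions
  (a·b·b)* → 6 states, 4 ε-transitions
  (b | a)·b | a | (a·b·b)* → 17 states, 14 ε-transitions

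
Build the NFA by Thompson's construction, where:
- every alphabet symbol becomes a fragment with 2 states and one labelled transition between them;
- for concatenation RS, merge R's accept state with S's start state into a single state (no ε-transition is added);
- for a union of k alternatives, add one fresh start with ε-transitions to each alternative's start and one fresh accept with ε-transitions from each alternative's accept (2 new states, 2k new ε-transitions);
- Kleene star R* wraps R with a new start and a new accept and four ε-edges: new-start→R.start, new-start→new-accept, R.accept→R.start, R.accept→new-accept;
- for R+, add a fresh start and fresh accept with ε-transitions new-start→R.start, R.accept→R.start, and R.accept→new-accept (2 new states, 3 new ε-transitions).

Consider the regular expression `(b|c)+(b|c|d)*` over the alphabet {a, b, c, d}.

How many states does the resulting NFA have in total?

17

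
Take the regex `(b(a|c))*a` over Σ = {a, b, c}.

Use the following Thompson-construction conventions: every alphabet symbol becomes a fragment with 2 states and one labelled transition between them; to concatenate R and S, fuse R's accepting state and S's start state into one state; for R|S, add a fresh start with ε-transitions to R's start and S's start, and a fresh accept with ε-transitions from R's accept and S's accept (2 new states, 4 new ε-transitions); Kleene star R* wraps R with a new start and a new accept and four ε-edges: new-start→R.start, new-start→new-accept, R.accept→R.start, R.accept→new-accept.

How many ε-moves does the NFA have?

8

By structural recursion:
Each of the 4 symbol leaves contributes 0 ε-transitions.
  a|c → 4 ε-transitions
  b(a|c) → 4 ε-transitions
  (b(a|c))* → 8 ε-transitions
  (b(a|c))*a → 8 ε-transitions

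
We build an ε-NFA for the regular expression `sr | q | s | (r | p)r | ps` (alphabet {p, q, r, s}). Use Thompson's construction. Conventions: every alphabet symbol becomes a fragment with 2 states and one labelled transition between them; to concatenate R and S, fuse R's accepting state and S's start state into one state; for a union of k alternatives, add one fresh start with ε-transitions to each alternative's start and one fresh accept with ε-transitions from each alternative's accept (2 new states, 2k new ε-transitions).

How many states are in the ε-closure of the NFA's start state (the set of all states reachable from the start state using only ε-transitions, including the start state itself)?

8

Let C(F) = |ε-closure(F.start)| within fragment F, and note whether F accepts ε. Symbol fragments have C = 1 and do not accept ε. Then:
  sr → same as the first factor's closure: |ε-closure| = 1
  r | p → |ε-closure| = 1 + 1 + 1 = 3 (the new accept is not ε-reachable since no branch accepts ε)
  (r | p)r → same as the first factor's closure: |ε-closure| = 3
  ps → |ε-closure| equals the left operand's closure size = 1 (its accept is not ε-reachable, so the closure stops there)
  sr | q | s | (r | p)r | ps → |ε-closure| = 1 + 1 + 1 + 1 + 3 + 1 = 8 (the new accept is not ε-reachable since no branch accepts ε)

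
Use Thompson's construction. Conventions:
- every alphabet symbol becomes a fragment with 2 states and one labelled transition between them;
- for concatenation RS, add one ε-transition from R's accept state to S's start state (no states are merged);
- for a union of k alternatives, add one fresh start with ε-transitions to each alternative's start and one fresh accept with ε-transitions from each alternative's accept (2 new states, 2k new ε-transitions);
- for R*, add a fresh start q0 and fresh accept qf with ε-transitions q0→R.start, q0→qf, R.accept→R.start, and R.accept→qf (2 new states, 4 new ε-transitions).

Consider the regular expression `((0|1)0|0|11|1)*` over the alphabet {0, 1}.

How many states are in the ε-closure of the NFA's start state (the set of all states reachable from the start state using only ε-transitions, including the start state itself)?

9

Work bottom-up. For each fragment F, track |ε-closure(F.start)| and whether F's accept lies in that closure (i.e. whether F accepts ε). A single-symbol fragment has closure size 1 and does not accept ε.
  0|1 — |ε-closure| = 1 + 1 + 1 = 3 (the new accept is not ε-reachable since no branch accepts ε)
  (0|1)0 — same as the first factor's closure: |ε-closure| = 3
  11 — same as the first factor's closure: |ε-closure| = 1
  (0|1)0|0|11|1 — |ε-closure| = 1 + 3 + 1 + 1 + 1 = 7 (the new accept is not ε-reachable since no branch accepts ε)
  ((0|1)0|0|11|1)* — the star's fresh start ε-reaches both the body's start and the fresh accept: |ε-closure| = 2 + 7 = 9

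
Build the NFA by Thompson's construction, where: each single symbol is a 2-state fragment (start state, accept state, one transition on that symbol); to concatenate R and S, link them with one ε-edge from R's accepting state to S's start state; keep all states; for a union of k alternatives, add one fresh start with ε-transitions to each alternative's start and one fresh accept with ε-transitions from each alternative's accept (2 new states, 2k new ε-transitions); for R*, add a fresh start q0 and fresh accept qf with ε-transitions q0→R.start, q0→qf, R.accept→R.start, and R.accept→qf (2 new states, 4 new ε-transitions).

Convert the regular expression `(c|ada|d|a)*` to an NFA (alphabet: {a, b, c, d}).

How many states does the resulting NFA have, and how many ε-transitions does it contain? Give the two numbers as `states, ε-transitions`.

16, 14

Per subexpression:
Each of the 6 symbol leaves contributes 2 states and 0 ε-transitions.
  ada → 6 states, 2 ε-transitions
  c|ada|d|a → 14 states, 10 ε-transitions
  (c|ada|d|a)* → 16 states, 14 ε-transitions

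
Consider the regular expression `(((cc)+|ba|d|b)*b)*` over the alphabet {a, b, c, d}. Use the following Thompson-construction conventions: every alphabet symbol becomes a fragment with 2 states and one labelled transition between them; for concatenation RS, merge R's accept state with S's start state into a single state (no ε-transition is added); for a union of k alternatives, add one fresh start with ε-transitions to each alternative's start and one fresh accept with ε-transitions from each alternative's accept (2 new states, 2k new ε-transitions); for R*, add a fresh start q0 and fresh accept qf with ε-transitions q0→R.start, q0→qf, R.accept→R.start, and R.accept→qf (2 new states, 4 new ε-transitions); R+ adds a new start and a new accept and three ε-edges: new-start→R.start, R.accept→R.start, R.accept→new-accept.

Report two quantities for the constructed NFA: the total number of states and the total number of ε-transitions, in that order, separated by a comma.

By structural recursion:
Each of the 7 symbol leaves contributes 2 states and 0 ε-transitions.
  cc = 3 states, 0 ε-transitions
  (cc)+ = 5 states, 3 ε-transitions
  ba = 3 states, 0 ε-transitions
  (cc)+|ba|d|b = 14 states, 11 ε-transitions
  ((cc)+|ba|d|b)* = 16 states, 15 ε-transitions
  ((cc)+|ba|d|b)*b = 17 states, 15 ε-transitions
  (((cc)+|ba|d|b)*b)* = 19 states, 19 ε-transitions

19, 19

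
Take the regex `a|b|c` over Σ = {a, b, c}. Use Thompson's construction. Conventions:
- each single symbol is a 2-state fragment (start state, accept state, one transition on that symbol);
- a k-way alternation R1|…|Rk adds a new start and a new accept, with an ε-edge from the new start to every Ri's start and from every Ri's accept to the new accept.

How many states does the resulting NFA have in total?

8

Bottom-up over the parse tree:
Each of the 3 symbol leaves contributes a 2-state fragment.
  a|b|c : 8 states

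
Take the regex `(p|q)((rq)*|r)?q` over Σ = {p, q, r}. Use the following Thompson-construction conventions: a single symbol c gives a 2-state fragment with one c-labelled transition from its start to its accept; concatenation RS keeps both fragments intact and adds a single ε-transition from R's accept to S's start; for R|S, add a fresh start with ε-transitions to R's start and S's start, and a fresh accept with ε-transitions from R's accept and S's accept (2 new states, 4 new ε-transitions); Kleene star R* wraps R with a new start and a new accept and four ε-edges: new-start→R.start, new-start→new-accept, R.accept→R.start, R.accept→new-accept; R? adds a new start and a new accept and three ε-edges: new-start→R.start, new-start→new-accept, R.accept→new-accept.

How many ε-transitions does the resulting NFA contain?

Building bottom-up:
Each of the 6 symbol leaves contributes 0 ε-transitions.
  p|q = 4 ε-transitions
  rq = 1 ε-transition
  (rq)* = 5 ε-transitions
  (rq)*|r = 9 ε-transitions
  ((rq)*|r)? = 12 ε-transitions
  (p|q)((rq)*|r)?q = 18 ε-transitions

18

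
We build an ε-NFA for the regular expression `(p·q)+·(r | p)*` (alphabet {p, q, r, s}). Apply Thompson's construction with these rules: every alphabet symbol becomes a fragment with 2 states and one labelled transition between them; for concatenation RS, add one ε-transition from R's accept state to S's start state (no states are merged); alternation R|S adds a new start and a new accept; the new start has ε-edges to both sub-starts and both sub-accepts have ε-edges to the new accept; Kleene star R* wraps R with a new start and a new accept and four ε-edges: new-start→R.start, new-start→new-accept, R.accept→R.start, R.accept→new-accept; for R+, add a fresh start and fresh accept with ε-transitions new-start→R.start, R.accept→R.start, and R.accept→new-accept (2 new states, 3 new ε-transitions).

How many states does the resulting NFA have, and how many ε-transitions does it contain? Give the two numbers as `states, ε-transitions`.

Recursing over subexpressions:
Each of the 4 symbol leaves contributes 2 states and 0 ε-transitions.
  p·q : 4 states, 1 ε-transition
  (p·q)+ : 6 states, 4 ε-transitions
  r | p : 6 states, 4 ε-transitions
  (r | p)* : 8 states, 8 ε-transitions
  (p·q)+·(r | p)* : 14 states, 13 ε-transitions

14, 13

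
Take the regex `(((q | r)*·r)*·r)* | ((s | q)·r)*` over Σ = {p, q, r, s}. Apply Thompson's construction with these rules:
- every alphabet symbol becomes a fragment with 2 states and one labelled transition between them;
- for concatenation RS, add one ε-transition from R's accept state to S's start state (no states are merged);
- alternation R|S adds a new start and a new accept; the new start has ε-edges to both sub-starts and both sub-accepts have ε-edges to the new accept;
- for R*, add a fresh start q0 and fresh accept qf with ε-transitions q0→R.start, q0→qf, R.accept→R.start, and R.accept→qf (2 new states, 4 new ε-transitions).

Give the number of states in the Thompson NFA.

28

Bottom-up over the parse tree:
Each of the 7 symbol leaves contributes a 2-state fragment.
  q | r = 6 states
  (q | r)* = 8 states
  (q | r)*·r = 10 states
  ((q | r)*·r)* = 12 states
  ((q | r)*·r)*·r = 14 states
  (((q | r)*·r)*·r)* = 16 states
  s | q = 6 states
  (s | q)·r = 8 states
  ((s | q)·r)* = 10 states
  (((q | r)*·r)*·r)* | ((s | q)·r)* = 28 states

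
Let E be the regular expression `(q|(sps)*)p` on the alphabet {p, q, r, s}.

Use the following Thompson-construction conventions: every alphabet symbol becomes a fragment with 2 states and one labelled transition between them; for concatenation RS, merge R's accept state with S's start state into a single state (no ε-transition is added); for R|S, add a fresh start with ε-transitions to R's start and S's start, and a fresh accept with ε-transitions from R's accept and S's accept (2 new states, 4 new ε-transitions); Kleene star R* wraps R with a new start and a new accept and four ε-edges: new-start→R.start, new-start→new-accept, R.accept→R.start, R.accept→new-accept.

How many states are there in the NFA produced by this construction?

Bottom-up over the parse tree:
Each of the 5 symbol leaves contributes a 2-state fragment.
  sps : 4 states
  (sps)* : 6 states
  q|(sps)* : 10 states
  (q|(sps)*)p : 11 states

11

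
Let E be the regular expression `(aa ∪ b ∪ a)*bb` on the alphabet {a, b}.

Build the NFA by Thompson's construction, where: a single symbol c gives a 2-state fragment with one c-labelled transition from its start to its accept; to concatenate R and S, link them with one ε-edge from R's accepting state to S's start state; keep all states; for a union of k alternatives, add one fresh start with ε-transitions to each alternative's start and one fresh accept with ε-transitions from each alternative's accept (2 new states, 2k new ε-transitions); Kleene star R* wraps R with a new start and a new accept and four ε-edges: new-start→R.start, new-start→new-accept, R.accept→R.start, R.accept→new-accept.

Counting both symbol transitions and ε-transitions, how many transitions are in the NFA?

Recursing over subexpressions:
Each of the 6 symbol leaves contributes 1 transition (1 symbol, 0 ε).
  aa : 3 transitions (2 symbol, 1 ε)
  aa ∪ b ∪ a : 11 transitions (4 symbol, 7 ε)
  (aa ∪ b ∪ a)* : 15 transitions (4 symbol, 11 ε)
  (aa ∪ b ∪ a)*bb : 19 transitions (6 symbol, 13 ε)

19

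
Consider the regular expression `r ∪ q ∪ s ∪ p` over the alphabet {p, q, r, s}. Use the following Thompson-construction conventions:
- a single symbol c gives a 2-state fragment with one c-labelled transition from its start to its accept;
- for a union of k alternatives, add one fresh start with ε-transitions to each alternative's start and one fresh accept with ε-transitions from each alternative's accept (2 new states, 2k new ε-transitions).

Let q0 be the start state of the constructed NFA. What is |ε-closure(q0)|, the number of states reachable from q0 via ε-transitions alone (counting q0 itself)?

Work bottom-up. For each fragment F, track |ε-closure(F.start)| and whether F's accept lies in that closure (i.e. whether F accepts ε). A single-symbol fragment has closure size 1 and does not accept ε.
  r ∪ q ∪ s ∪ p → new start ε-reaches every alternative's start; none of them accept ε, so the new accept is not reached: |ε-closure| = 1 + 1 + 1 + 1 + 1 = 5

5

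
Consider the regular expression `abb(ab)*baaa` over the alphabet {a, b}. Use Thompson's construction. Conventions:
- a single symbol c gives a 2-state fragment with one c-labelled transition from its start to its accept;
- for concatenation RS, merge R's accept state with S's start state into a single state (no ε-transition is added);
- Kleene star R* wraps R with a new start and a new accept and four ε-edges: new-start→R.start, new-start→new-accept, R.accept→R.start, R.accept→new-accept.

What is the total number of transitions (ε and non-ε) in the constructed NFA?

13

Per subexpression:
Each of the 9 symbol leaves contributes 1 transition (1 symbol, 0 ε).
  ab : 2 transitions (2 symbol, 0 ε)
  (ab)* : 6 transitions (2 symbol, 4 ε)
  abb(ab)*baaa : 13 transitions (9 symbol, 4 ε)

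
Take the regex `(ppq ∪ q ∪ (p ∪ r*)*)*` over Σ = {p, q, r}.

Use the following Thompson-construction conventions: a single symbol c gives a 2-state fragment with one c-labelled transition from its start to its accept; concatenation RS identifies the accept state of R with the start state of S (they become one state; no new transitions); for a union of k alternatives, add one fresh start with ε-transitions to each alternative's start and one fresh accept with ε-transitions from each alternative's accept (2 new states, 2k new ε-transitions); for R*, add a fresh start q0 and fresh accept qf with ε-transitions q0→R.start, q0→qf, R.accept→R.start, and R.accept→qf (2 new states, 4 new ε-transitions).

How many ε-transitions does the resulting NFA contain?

22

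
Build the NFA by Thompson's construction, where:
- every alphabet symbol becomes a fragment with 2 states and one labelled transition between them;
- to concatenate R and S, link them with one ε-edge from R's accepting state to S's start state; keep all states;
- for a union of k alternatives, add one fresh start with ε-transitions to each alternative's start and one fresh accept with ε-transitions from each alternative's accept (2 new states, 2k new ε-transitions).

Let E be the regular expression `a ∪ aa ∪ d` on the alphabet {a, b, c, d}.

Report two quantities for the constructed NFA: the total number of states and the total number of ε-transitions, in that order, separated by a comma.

10, 7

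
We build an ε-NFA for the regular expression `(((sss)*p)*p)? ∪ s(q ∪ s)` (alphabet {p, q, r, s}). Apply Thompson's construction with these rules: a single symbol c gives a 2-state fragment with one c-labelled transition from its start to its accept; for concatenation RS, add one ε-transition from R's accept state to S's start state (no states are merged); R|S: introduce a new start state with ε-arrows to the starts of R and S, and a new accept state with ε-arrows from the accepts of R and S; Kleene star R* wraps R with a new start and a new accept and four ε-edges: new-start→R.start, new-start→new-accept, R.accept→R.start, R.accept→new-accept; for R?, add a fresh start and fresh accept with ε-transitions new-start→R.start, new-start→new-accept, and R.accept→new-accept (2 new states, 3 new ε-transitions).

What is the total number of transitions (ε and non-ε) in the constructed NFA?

32

Building bottom-up:
Each of the 8 symbol leaves contributes 1 transition (1 symbol, 0 ε).
  sss : 5 transitions (3 symbol, 2 ε)
  (sss)* : 9 transitions (3 symbol, 6 ε)
  (sss)*p : 11 transitions (4 symbol, 7 ε)
  ((sss)*p)* : 15 transitions (4 symbol, 11 ε)
  ((sss)*p)*p : 17 transitions (5 symbol, 12 ε)
  (((sss)*p)*p)? : 20 transitions (5 symbol, 15 ε)
  q ∪ s : 6 transitions (2 symbol, 4 ε)
  s(q ∪ s) : 8 transitions (3 symbol, 5 ε)
  (((sss)*p)*p)? ∪ s(q ∪ s) : 32 transitions (8 symbol, 24 ε)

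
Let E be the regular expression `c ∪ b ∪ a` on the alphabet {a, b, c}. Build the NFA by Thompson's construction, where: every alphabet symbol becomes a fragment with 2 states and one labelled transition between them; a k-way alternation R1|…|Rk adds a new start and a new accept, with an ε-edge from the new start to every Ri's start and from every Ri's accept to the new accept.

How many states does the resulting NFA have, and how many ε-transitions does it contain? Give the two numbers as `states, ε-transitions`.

Per subexpression:
Each of the 3 symbol leaves contributes 2 states and 0 ε-transitions.
  c ∪ b ∪ a = 8 states, 6 ε-transitions

8, 6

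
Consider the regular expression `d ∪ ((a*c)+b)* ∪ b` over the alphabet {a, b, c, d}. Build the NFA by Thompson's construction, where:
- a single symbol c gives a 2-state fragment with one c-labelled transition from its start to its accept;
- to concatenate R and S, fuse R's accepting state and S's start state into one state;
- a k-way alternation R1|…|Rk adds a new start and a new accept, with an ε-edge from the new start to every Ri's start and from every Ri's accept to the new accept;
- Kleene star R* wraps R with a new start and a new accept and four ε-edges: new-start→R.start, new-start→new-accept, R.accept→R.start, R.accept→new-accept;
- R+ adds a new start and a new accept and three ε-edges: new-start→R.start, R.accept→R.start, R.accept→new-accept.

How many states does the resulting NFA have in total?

16

Building bottom-up:
Each of the 5 symbol leaves contributes a 2-state fragment.
  a* — 4 states
  a*c — 5 states
  (a*c)+ — 7 states
  (a*c)+b — 8 states
  ((a*c)+b)* — 10 states
  d ∪ ((a*c)+b)* ∪ b — 16 states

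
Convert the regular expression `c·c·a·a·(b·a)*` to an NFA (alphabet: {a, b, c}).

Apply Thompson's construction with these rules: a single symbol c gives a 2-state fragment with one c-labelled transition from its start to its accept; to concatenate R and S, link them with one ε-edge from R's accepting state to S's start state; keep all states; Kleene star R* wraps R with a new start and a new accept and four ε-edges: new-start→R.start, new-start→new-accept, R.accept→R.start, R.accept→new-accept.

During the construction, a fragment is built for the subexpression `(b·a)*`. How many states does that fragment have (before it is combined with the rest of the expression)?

Fragment for `(b·a)*`:
Each of the 2 symbol leaves contributes a 2-state fragment.
  b·a = 4 states
  (b·a)* = 6 states

6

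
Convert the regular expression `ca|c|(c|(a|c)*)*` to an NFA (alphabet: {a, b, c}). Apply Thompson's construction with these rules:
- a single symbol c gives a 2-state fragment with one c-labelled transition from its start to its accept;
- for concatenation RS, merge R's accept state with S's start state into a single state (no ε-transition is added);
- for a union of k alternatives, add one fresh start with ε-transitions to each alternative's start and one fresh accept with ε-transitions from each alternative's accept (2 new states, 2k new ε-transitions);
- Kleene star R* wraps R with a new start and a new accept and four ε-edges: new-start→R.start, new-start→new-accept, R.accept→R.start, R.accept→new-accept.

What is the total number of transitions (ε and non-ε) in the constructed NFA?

Bottom-up over the parse tree:
Each of the 6 symbol leaves contributes 1 transition (1 symbol, 0 ε).
  ca = 2 transitions (2 symbol, 0 ε)
  a|c = 6 transitions (2 symbol, 4 ε)
  (a|c)* = 10 transitions (2 symbol, 8 ε)
  c|(a|c)* = 15 transitions (3 symbol, 12 ε)
  (c|(a|c)*)* = 19 transitions (3 symbol, 16 ε)
  ca|c|(c|(a|c)*)* = 28 transitions (6 symbol, 22 ε)

28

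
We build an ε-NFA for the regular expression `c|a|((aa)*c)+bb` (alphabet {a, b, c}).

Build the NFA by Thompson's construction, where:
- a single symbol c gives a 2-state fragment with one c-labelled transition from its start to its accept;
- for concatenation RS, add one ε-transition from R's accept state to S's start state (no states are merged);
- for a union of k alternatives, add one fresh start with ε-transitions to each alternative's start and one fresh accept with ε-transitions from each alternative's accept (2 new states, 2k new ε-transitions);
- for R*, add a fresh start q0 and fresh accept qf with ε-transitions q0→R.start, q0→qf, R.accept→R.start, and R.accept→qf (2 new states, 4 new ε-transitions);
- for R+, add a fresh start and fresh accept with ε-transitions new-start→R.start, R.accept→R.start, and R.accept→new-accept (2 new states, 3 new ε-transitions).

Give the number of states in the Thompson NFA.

Per subexpression:
Each of the 7 symbol leaves contributes a 2-state fragment.
  aa → 4 states
  (aa)* → 6 states
  (aa)*c → 8 states
  ((aa)*c)+ → 10 states
  ((aa)*c)+bb → 14 states
  c|a|((aa)*c)+bb → 20 states

20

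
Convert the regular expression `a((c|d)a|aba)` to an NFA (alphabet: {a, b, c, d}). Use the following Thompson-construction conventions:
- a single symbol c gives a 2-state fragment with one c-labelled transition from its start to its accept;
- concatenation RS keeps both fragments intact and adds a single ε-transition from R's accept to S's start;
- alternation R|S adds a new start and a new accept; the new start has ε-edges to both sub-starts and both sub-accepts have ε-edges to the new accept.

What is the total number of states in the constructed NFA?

Bottom-up over the parse tree:
Each of the 7 symbol leaves contributes a 2-state fragment.
  c|d — 6 states
  (c|d)a — 8 states
  aba — 6 states
  (c|d)a|aba — 16 states
  a((c|d)a|aba) — 18 states

18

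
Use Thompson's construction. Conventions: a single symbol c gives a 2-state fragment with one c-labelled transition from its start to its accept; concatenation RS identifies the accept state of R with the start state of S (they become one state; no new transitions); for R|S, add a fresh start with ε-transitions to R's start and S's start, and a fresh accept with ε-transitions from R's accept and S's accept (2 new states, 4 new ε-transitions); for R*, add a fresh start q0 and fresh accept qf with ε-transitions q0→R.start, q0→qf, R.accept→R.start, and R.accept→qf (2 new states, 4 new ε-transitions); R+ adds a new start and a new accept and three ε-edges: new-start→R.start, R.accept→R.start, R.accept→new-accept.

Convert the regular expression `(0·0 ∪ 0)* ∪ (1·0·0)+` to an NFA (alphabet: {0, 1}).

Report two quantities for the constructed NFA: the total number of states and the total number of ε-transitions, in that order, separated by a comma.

17, 15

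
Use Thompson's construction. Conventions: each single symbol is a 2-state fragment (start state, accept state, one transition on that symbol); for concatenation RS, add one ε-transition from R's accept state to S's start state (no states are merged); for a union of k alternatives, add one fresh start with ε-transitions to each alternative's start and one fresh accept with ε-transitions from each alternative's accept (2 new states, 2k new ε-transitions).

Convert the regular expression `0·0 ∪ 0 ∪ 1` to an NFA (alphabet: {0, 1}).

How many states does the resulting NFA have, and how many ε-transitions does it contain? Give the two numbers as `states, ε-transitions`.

Per subexpression:
Each of the 4 symbol leaves contributes 2 states and 0 ε-transitions.
  0·0 = 4 states, 1 ε-transition
  0·0 ∪ 0 ∪ 1 = 10 states, 7 ε-transitions

10, 7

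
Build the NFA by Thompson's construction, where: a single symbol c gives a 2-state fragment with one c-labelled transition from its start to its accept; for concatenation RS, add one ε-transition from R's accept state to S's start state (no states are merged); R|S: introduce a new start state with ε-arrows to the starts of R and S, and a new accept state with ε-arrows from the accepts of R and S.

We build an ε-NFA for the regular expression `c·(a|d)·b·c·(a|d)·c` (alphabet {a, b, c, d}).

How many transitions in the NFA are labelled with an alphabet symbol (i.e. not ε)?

Building bottom-up:
Each of the 8 symbol leaves contributes exactly 1 symbol transition.
  a|d — 2 symbol transitions
  a|d — 2 symbol transitions
  c·(a|d)·b·c·(a|d)·c — 8 symbol transitions

8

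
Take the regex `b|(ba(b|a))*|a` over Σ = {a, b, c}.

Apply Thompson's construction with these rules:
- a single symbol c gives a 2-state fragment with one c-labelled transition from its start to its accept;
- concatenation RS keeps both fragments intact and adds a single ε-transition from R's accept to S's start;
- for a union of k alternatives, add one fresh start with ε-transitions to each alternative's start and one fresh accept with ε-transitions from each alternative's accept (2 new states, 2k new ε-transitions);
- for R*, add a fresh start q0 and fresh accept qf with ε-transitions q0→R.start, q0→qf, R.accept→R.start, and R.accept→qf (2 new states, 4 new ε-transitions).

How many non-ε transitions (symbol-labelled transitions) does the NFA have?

6

Per subexpression:
Each of the 6 symbol leaves contributes exactly 1 symbol transition.
  b|a — 2 symbol transitions
  ba(b|a) — 4 symbol transitions
  (ba(b|a))* — 4 symbol transitions
  b|(ba(b|a))*|a — 6 symbol transitions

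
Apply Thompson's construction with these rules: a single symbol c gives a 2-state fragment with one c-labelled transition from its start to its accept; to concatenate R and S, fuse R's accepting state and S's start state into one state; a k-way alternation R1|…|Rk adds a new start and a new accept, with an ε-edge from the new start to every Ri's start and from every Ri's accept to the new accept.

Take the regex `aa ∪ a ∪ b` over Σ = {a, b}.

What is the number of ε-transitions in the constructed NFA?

Bottom-up over the parse tree:
Each of the 4 symbol leaves contributes 0 ε-transitions.
  aa → 0 ε-transitions
  aa ∪ a ∪ b → 6 ε-transitions

6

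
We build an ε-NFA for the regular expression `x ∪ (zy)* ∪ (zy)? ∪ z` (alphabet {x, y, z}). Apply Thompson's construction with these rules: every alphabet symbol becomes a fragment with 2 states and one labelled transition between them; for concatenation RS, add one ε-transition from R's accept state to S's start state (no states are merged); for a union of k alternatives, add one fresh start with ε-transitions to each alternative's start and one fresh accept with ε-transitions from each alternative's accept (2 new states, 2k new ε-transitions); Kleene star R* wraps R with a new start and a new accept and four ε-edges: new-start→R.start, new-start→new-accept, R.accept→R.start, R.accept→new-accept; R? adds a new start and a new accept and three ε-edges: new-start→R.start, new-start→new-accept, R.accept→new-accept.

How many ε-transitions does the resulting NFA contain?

17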